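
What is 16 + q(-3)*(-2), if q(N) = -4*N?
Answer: -8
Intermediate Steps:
16 + q(-3)*(-2) = 16 - 4*(-3)*(-2) = 16 + 12*(-2) = 16 - 24 = -8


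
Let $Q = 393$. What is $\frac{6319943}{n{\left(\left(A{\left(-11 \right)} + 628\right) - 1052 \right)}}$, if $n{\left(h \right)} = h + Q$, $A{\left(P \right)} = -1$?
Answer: $- \frac{6319943}{32} \approx -1.975 \cdot 10^{5}$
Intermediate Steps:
$n{\left(h \right)} = 393 + h$ ($n{\left(h \right)} = h + 393 = 393 + h$)
$\frac{6319943}{n{\left(\left(A{\left(-11 \right)} + 628\right) - 1052 \right)}} = \frac{6319943}{393 + \left(\left(-1 + 628\right) - 1052\right)} = \frac{6319943}{393 + \left(627 - 1052\right)} = \frac{6319943}{393 - 425} = \frac{6319943}{-32} = 6319943 \left(- \frac{1}{32}\right) = - \frac{6319943}{32}$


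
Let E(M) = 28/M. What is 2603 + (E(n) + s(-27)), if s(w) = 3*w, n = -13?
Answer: 32758/13 ≈ 2519.8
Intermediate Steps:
2603 + (E(n) + s(-27)) = 2603 + (28/(-13) + 3*(-27)) = 2603 + (28*(-1/13) - 81) = 2603 + (-28/13 - 81) = 2603 - 1081/13 = 32758/13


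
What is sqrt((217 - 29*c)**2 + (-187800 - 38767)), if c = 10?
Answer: 3*I*sqrt(24582) ≈ 470.36*I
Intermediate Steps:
sqrt((217 - 29*c)**2 + (-187800 - 38767)) = sqrt((217 - 29*10)**2 + (-187800 - 38767)) = sqrt((217 - 1*290)**2 - 226567) = sqrt((217 - 290)**2 - 226567) = sqrt((-73)**2 - 226567) = sqrt(5329 - 226567) = sqrt(-221238) = 3*I*sqrt(24582)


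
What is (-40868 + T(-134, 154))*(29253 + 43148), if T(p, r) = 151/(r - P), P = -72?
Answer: -668696866817/226 ≈ -2.9588e+9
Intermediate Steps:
T(p, r) = 151/(72 + r) (T(p, r) = 151/(r - 1*(-72)) = 151/(r + 72) = 151/(72 + r))
(-40868 + T(-134, 154))*(29253 + 43148) = (-40868 + 151/(72 + 154))*(29253 + 43148) = (-40868 + 151/226)*72401 = -9236017/226*72401 = -668696866817/226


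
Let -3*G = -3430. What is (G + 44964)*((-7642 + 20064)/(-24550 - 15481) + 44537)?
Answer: 246607132178450/120093 ≈ 2.0535e+9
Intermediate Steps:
G = 3430/3 (G = -⅓*(-3430) = 3430/3 ≈ 1143.3)
(G + 44964)*((-7642 + 20064)/(-24550 - 15481) + 44537) = (3430/3 + 44964)*((-7642 + 20064)/(-24550 - 15481) + 44537) = 138322*(12422/(-40031) + 44537)/3 = 138322*(12422*(-1/40031) + 44537)/3 = 138322*(-12422/40031 + 44537)/3 = (138322/3)*(1782848225/40031) = 246607132178450/120093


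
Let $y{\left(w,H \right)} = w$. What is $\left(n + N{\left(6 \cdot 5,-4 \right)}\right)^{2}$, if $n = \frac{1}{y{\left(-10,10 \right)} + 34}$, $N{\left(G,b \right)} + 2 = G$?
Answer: $\frac{452929}{576} \approx 786.33$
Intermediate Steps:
$N{\left(G,b \right)} = -2 + G$
$n = \frac{1}{24}$ ($n = \frac{1}{-10 + 34} = \frac{1}{24} \approx 0.041667$)
$\left(n + N{\left(6 \cdot 5,-4 \right)}\right)^{2} = \left(\frac{1}{24} + \left(-2 + 6 \cdot 5\right)\right)^{2} = \left(\frac{1}{24} + \left(-2 + 30\right)\right)^{2} = \left(\frac{1}{24} + 28\right)^{2} = \left(\frac{673}{24}\right)^{2} = \frac{452929}{576}$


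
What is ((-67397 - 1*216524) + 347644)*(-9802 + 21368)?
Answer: 737020218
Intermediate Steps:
((-67397 - 1*216524) + 347644)*(-9802 + 21368) = ((-67397 - 216524) + 347644)*11566 = (-283921 + 347644)*11566 = 63723*11566 = 737020218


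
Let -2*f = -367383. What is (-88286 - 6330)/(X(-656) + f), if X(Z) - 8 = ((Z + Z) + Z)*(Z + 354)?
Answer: -189232/1556071 ≈ -0.12161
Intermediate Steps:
f = 367383/2 (f = -½*(-367383) = 367383/2 ≈ 1.8369e+5)
X(Z) = 8 + 3*Z*(354 + Z) (X(Z) = 8 + ((Z + Z) + Z)*(Z + 354) = 8 + (2*Z + Z)*(354 + Z) = 8 + (3*Z)*(354 + Z) = 8 + 3*Z*(354 + Z))
(-88286 - 6330)/(X(-656) + f) = (-88286 - 6330)/((8 + 3*(-656)² + 1062*(-656)) + 367383/2) = -94616/((8 + 3*430336 - 696672) + 367383/2) = -94616/((8 + 1291008 - 696672) + 367383/2) = -94616/(594344 + 367383/2) = -94616/1556071/2 = -94616*2/1556071 = -189232/1556071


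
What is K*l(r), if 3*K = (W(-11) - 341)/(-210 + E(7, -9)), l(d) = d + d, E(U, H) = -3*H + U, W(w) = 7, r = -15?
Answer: -835/44 ≈ -18.977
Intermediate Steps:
E(U, H) = U - 3*H
l(d) = 2*d
K = 167/264 (K = ((7 - 341)/(-210 + (7 - 3*(-9))))/3 = (-334/(-210 + (7 + 27)))/3 = (-334/(-210 + 34))/3 = (-334/(-176))/3 = (-334*(-1/176))/3 = (⅓)*(167/88) = 167/264 ≈ 0.63258)
K*l(r) = 167*(2*(-15))/264 = (167/264)*(-30) = -835/44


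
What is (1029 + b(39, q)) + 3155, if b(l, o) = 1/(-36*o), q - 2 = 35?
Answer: 5573087/1332 ≈ 4184.0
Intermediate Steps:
q = 37 (q = 2 + 35 = 37)
b(l, o) = -1/(36*o)
(1029 + b(39, q)) + 3155 = (1029 - 1/36/37) + 3155 = (1029 - 1/36*1/37) + 3155 = (1029 - 1/1332) + 3155 = 1370627/1332 + 3155 = 5573087/1332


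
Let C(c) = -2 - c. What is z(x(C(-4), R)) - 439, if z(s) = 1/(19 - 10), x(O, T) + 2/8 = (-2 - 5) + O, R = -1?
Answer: -3950/9 ≈ -438.89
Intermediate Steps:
x(O, T) = -29/4 + O (x(O, T) = -¼ + ((-2 - 5) + O) = -¼ + (-7 + O) = -29/4 + O)
z(s) = ⅑ (z(s) = 1/9 = ⅑)
z(x(C(-4), R)) - 439 = ⅑ - 439 = -3950/9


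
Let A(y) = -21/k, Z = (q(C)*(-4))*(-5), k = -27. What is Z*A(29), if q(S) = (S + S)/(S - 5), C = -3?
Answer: 35/3 ≈ 11.667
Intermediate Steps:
q(S) = 2*S/(-5 + S) (q(S) = (2*S)/(-5 + S) = 2*S/(-5 + S))
Z = 15 (Z = ((2*(-3)/(-5 - 3))*(-4))*(-5) = ((2*(-3)/(-8))*(-4))*(-5) = ((2*(-3)*(-⅛))*(-4))*(-5) = ((¾)*(-4))*(-5) = -3*(-5) = 15)
A(y) = 7/9 (A(y) = -21/(-27) = -21*(-1/27) = 7/9)
Z*A(29) = 15*(7/9) = 35/3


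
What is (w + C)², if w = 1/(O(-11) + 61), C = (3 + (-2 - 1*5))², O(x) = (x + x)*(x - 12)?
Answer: 82319329/321489 ≈ 256.06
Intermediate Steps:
O(x) = 2*x*(-12 + x) (O(x) = (2*x)*(-12 + x) = 2*x*(-12 + x))
C = 16 (C = (3 + (-2 - 5))² = (3 - 7)² = (-4)² = 16)
w = 1/567 (w = 1/(2*(-11)*(-12 - 11) + 61) = 1/(2*(-11)*(-23) + 61) = 1/(506 + 61) = 1/567 ≈ 0.0017637)
(w + C)² = (1/567 + 16)² = (9073/567)² = 82319329/321489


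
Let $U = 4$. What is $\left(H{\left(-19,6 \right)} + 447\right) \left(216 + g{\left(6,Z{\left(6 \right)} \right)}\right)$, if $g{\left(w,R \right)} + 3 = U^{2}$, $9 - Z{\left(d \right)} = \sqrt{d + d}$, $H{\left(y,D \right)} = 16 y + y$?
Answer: $28396$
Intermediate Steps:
$H{\left(y,D \right)} = 17 y$
$Z{\left(d \right)} = 9 - \sqrt{2} \sqrt{d}$ ($Z{\left(d \right)} = 9 - \sqrt{d + d} = 9 - \sqrt{2 d} = 9 - \sqrt{2} \sqrt{d}$)
$g{\left(w,R \right)} = 13$ ($g{\left(w,R \right)} = -3 + 4^{2} = -3 + 16 = 13$)
$\left(H{\left(-19,6 \right)} + 447\right) \left(216 + g{\left(6,Z{\left(6 \right)} \right)}\right) = \left(17 \left(-19\right) + 447\right) \left(216 + 13\right) = \left(-323 + 447\right) 229 = 124 \cdot 229 = 28396$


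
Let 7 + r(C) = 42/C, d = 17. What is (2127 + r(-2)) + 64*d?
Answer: 3187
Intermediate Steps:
r(C) = -7 + 42/C
(2127 + r(-2)) + 64*d = (2127 + (-7 + 42/(-2))) + 64*17 = (2127 + (-7 + 42*(-1/2))) + 1088 = (2127 + (-7 - 21)) + 1088 = (2127 - 28) + 1088 = 2099 + 1088 = 3187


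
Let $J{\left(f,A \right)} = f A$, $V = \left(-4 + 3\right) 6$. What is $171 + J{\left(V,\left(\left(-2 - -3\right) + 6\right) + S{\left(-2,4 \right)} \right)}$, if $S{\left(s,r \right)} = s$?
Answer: $141$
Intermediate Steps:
$V = -6$ ($V = \left(-1\right) 6 = -6$)
$J{\left(f,A \right)} = A f$
$171 + J{\left(V,\left(\left(-2 - -3\right) + 6\right) + S{\left(-2,4 \right)} \right)} = 171 + \left(\left(\left(-2 - -3\right) + 6\right) - 2\right) \left(-6\right) = 171 + \left(\left(\left(-2 + 3\right) + 6\right) - 2\right) \left(-6\right) = 171 + \left(\left(1 + 6\right) - 2\right) \left(-6\right) = 171 + \left(7 - 2\right) \left(-6\right) = 171 + 5 \left(-6\right) = 171 - 30 = 141$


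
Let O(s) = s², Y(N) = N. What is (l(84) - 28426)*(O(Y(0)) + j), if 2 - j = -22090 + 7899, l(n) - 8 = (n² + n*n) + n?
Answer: -201852846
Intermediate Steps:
l(n) = 8 + n + 2*n² (l(n) = 8 + ((n² + n*n) + n) = 8 + ((n² + n²) + n) = 8 + (2*n² + n) = 8 + (n + 2*n²) = 8 + n + 2*n²)
j = 14193 (j = 2 - (-22090 + 7899) = 2 - 1*(-14191) = 2 + 14191 = 14193)
(l(84) - 28426)*(O(Y(0)) + j) = ((8 + 84 + 2*84²) - 28426)*(0² + 14193) = ((8 + 84 + 2*7056) - 28426)*(0 + 14193) = ((8 + 84 + 14112) - 28426)*14193 = (14204 - 28426)*14193 = -14222*14193 = -201852846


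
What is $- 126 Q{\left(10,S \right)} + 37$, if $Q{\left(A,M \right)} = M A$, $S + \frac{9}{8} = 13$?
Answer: $- \frac{29851}{2} \approx -14926.0$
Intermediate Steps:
$S = \frac{95}{8}$ ($S = - \frac{9}{8} + 13 = \frac{95}{8} \approx 11.875$)
$Q{\left(A,M \right)} = A M$
$- 126 Q{\left(10,S \right)} + 37 = - 126 \cdot 10 \cdot \frac{95}{8} + 37 = \left(-126\right) \frac{475}{4} + 37 = - \frac{29925}{2} + 37 = - \frac{29851}{2}$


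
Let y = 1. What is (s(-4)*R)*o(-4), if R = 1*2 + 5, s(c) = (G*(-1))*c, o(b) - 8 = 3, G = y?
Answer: 308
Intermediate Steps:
G = 1
o(b) = 11 (o(b) = 8 + 3 = 11)
s(c) = -c (s(c) = (1*(-1))*c = -c)
R = 7 (R = 2 + 5 = 7)
(s(-4)*R)*o(-4) = (-1*(-4)*7)*11 = (4*7)*11 = 28*11 = 308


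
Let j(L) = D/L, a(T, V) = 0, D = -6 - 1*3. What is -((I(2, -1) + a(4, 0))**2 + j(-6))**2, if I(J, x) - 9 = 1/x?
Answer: -17161/4 ≈ -4290.3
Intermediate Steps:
D = -9 (D = -6 - 3 = -9)
I(J, x) = 9 + 1/x
j(L) = -9/L
-((I(2, -1) + a(4, 0))**2 + j(-6))**2 = -(((9 + 1/(-1)) + 0)**2 - 9/(-6))**2 = -(((9 - 1) + 0)**2 - 9*(-1/6))**2 = -((8 + 0)**2 + 3/2)**2 = -(8**2 + 3/2)**2 = -(64 + 3/2)**2 = -(131/2)**2 = -1*17161/4 = -17161/4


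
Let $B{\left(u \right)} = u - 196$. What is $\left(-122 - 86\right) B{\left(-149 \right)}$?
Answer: $71760$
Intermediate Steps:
$B{\left(u \right)} = -196 + u$
$\left(-122 - 86\right) B{\left(-149 \right)} = \left(-122 - 86\right) \left(-196 - 149\right) = \left(-208\right) \left(-345\right) = 71760$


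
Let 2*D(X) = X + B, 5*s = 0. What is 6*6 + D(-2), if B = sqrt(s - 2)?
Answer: 35 + I*sqrt(2)/2 ≈ 35.0 + 0.70711*I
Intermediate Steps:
s = 0 (s = (1/5)*0 = 0)
B = I*sqrt(2) (B = sqrt(0 - 2) = sqrt(-2) = I*sqrt(2) ≈ 1.4142*I)
D(X) = X/2 + I*sqrt(2)/2 (D(X) = (X + I*sqrt(2))/2 = X/2 + I*sqrt(2)/2)
6*6 + D(-2) = 6*6 + ((1/2)*(-2) + I*sqrt(2)/2) = 36 + (-1 + I*sqrt(2)/2) = 35 + I*sqrt(2)/2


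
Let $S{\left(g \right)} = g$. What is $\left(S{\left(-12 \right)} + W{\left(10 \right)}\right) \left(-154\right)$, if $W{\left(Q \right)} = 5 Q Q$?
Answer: $-75152$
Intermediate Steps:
$W{\left(Q \right)} = 5 Q^{2}$
$\left(S{\left(-12 \right)} + W{\left(10 \right)}\right) \left(-154\right) = \left(-12 + 5 \cdot 10^{2}\right) \left(-154\right) = \left(-12 + 5 \cdot 100\right) \left(-154\right) = \left(-12 + 500\right) \left(-154\right) = 488 \left(-154\right) = -75152$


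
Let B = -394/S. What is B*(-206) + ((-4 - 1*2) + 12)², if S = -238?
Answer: -36298/119 ≈ -305.03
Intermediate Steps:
B = 197/119 (B = -394/(-238) = -394*(-1/238) = 197/119 ≈ 1.6555)
B*(-206) + ((-4 - 1*2) + 12)² = (197/119)*(-206) + ((-4 - 1*2) + 12)² = -40582/119 + ((-4 - 2) + 12)² = -40582/119 + (-6 + 12)² = -40582/119 + 6² = -40582/119 + 36 = -36298/119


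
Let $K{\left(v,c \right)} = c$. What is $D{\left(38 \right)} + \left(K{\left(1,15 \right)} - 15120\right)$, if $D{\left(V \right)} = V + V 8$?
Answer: $-14763$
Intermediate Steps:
$D{\left(V \right)} = 9 V$ ($D{\left(V \right)} = V + 8 V = 9 V$)
$D{\left(38 \right)} + \left(K{\left(1,15 \right)} - 15120\right) = 9 \cdot 38 + \left(15 - 15120\right) = 342 + \left(15 - 15120\right) = 342 - 15105 = -14763$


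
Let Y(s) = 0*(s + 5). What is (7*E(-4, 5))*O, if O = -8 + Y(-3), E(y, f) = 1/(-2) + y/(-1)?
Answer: -196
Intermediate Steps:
Y(s) = 0 (Y(s) = 0*(5 + s) = 0)
E(y, f) = -½ - y (E(y, f) = 1*(-½) + y*(-1) = -½ - y)
O = -8 (O = -8 + 0 = -8)
(7*E(-4, 5))*O = (7*(-½ - 1*(-4)))*(-8) = (7*(-½ + 4))*(-8) = (7*(7/2))*(-8) = (49/2)*(-8) = -196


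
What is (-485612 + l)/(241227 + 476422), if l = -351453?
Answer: -837065/717649 ≈ -1.1664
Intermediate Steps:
(-485612 + l)/(241227 + 476422) = (-485612 - 351453)/(241227 + 476422) = -837065/717649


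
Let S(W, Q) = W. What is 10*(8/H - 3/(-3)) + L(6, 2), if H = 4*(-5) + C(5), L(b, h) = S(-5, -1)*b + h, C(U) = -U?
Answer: -106/5 ≈ -21.200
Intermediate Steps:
L(b, h) = h - 5*b (L(b, h) = -5*b + h = h - 5*b)
H = -25 (H = 4*(-5) - 1*5 = -20 - 5 = -25)
10*(8/H - 3/(-3)) + L(6, 2) = 10*(8/(-25) - 3/(-3)) + (2 - 5*6) = 10*(8*(-1/25) - 3*(-⅓)) + (2 - 30) = 10*(-8/25 + 1) - 28 = 10*(17/25) - 28 = 34/5 - 28 = -106/5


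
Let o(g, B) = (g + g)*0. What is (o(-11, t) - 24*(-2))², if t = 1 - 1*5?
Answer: 2304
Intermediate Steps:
t = -4 (t = 1 - 5 = -4)
o(g, B) = 0 (o(g, B) = (2*g)*0 = 0)
(o(-11, t) - 24*(-2))² = (0 - 24*(-2))² = (0 + 48)² = 48² = 2304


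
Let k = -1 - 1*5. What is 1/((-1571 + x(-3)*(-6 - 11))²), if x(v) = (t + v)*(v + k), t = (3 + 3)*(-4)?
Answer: 1/32512804 ≈ 3.0757e-8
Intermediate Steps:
t = -24 (t = 6*(-4) = -24)
k = -6 (k = -1 - 5 = -6)
x(v) = (-24 + v)*(-6 + v) (x(v) = (-24 + v)*(v - 6) = (-24 + v)*(-6 + v))
1/((-1571 + x(-3)*(-6 - 11))²) = 1/((-1571 + (144 + (-3)² - 30*(-3))*(-6 - 11))²) = 1/((-1571 + (144 + 9 + 90)*(-17))²) = 1/((-1571 + 243*(-17))²) = 1/((-1571 - 4131)²) = 1/((-5702)²) = 1/32512804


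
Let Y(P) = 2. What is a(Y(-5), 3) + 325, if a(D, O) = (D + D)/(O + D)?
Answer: 1629/5 ≈ 325.80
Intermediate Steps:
a(D, O) = 2*D/(D + O) (a(D, O) = (2*D)/(D + O) = 2*D/(D + O))
a(Y(-5), 3) + 325 = 2*2/(2 + 3) + 325 = 2*2/5 + 325 = 2*2*(⅕) + 325 = ⅘ + 325 = 1629/5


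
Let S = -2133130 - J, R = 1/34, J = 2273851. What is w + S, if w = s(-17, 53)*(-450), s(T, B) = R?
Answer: -74918902/17 ≈ -4.4070e+6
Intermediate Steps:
R = 1/34 ≈ 0.029412
s(T, B) = 1/34
S = -4406981 (S = -2133130 - 1*2273851 = -2133130 - 2273851 = -4406981)
w = -225/17 (w = (1/34)*(-450) = -225/17 ≈ -13.235)
w + S = -225/17 - 4406981 = -74918902/17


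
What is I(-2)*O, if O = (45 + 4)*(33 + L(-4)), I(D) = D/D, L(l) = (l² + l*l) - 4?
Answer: 2989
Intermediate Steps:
L(l) = -4 + 2*l² (L(l) = (l² + l²) - 4 = 2*l² - 4 = -4 + 2*l²)
I(D) = 1
O = 2989 (O = (45 + 4)*(33 + (-4 + 2*(-4)²)) = 49*(33 + (-4 + 2*16)) = 49*(33 + (-4 + 32)) = 49*(33 + 28) = 49*61 = 2989)
I(-2)*O = 1*2989 = 2989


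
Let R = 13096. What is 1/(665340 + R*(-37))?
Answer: 1/180788 ≈ 5.5313e-6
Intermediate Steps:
1/(665340 + R*(-37)) = 1/(665340 + 13096*(-37)) = 1/(665340 - 484552) = 1/180788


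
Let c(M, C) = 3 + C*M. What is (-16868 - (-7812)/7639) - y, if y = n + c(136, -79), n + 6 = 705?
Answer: -52136002/7639 ≈ -6825.0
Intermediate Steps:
n = 699 (n = -6 + 705 = 699)
y = -10042 (y = 699 + (3 - 79*136) = 699 + (3 - 10744) = 699 - 10741 = -10042)
(-16868 - (-7812)/7639) - y = (-16868 - (-7812)/7639) - 1*(-10042) = (-16868 - (-7812)/7639) + 10042 = (-16868 - 1*(-7812/7639)) + 10042 = (-16868 + 7812/7639) + 10042 = -128846840/7639 + 10042 = -52136002/7639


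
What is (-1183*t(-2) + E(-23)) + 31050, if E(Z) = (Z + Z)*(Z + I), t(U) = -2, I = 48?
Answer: 32266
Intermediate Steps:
E(Z) = 2*Z*(48 + Z) (E(Z) = (Z + Z)*(Z + 48) = (2*Z)*(48 + Z) = 2*Z*(48 + Z))
(-1183*t(-2) + E(-23)) + 31050 = (-1183*(-2) + 2*(-23)*(48 - 23)) + 31050 = (2366 + 2*(-23)*25) + 31050 = (2366 - 1150) + 31050 = 1216 + 31050 = 32266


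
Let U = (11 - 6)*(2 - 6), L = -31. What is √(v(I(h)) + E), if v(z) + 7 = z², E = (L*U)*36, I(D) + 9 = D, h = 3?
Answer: √22349 ≈ 149.50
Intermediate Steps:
I(D) = -9 + D
U = -20 (U = 5*(-4) = -20)
E = 22320 (E = -31*(-20)*36 = 620*36 = 22320)
v(z) = -7 + z²
√(v(I(h)) + E) = √((-7 + (-9 + 3)²) + 22320) = √((-7 + (-6)²) + 22320) = √((-7 + 36) + 22320) = √(29 + 22320) = √22349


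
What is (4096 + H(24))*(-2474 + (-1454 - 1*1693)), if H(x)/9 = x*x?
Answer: -52162880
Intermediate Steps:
H(x) = 9*x² (H(x) = 9*(x*x) = 9*x²)
(4096 + H(24))*(-2474 + (-1454 - 1*1693)) = (4096 + 9*24²)*(-2474 + (-1454 - 1*1693)) = (4096 + 9*576)*(-2474 + (-1454 - 1693)) = (4096 + 5184)*(-2474 - 3147) = 9280*(-5621) = -52162880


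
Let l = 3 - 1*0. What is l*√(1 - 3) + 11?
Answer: 11 + 3*I*√2 ≈ 11.0 + 4.2426*I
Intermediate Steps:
l = 3 (l = 3 + 0 = 3)
l*√(1 - 3) + 11 = 3*√(1 - 3) + 11 = 3*√(-2) + 11 = 3*(I*√2) + 11 = 3*I*√2 + 11 = 11 + 3*I*√2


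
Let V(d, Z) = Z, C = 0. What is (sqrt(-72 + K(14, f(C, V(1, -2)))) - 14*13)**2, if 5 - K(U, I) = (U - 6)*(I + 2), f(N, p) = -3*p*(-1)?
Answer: (182 - I*sqrt(35))**2 ≈ 33089.0 - 2153.5*I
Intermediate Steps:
f(N, p) = 3*p
K(U, I) = 5 - (-6 + U)*(2 + I) (K(U, I) = 5 - (U - 6)*(I + 2) = 5 - (-6 + U)*(2 + I))
(sqrt(-72 + K(14, f(C, V(1, -2)))) - 14*13)**2 = (sqrt(-72 + (17 - 2*14 + 6*(3*(-2)) - 1*3*(-2)*14)) - 14*13)**2 = (sqrt(-72 + (17 - 28 + 6*(-6) - 1*(-6)*14)) - 182)**2 = (sqrt(-72 + (17 - 28 - 36 + 84)) - 182)**2 = (sqrt(-72 + 37) - 182)**2 = (sqrt(-35) - 182)**2 = (I*sqrt(35) - 182)**2 = (-182 + I*sqrt(35))**2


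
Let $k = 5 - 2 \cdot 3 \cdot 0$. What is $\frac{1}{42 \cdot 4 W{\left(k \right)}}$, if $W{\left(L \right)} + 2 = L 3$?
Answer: $\frac{1}{2184} \approx 0.00045788$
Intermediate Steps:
$k = 5$ ($k = 5 - 0 = 5 + 0 = 5$)
$W{\left(L \right)} = -2 + 3 L$ ($W{\left(L \right)} = -2 + L 3 = -2 + 3 L$)
$\frac{1}{42 \cdot 4 W{\left(k \right)}} = \frac{1}{42 \cdot 4 \left(-2 + 3 \cdot 5\right)} = \frac{1}{168 \left(-2 + 15\right)} = \frac{1}{168 \cdot 13} = \frac{1}{2184}$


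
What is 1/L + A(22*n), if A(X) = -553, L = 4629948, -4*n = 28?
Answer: -2560361243/4629948 ≈ -553.00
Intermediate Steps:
n = -7 (n = -¼*28 = -7)
1/L + A(22*n) = 1/4629948 - 553 = -2560361243/4629948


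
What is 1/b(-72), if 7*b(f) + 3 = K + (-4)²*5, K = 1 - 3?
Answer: 7/75 ≈ 0.093333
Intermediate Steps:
K = -2
b(f) = 75/7 (b(f) = -3/7 + (-2 + (-4)²*5)/7 = -3/7 + (-2 + 16*5)/7 = -3/7 + (-2 + 80)/7 = -3/7 + (⅐)*78 = -3/7 + 78/7 = 75/7)
1/b(-72) = 1/(75/7) = 7/75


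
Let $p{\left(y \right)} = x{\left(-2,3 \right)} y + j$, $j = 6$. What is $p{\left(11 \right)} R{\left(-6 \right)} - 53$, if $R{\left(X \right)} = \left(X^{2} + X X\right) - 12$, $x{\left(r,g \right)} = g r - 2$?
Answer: $-4973$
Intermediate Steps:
$x{\left(r,g \right)} = -2 + g r$
$R{\left(X \right)} = -12 + 2 X^{2}$ ($R{\left(X \right)} = \left(X^{2} + X^{2}\right) - 12 = 2 X^{2} - 12 = -12 + 2 X^{2}$)
$p{\left(y \right)} = 6 - 8 y$ ($p{\left(y \right)} = \left(-2 + 3 \left(-2\right)\right) y + 6 = \left(-2 - 6\right) y + 6 = - 8 y + 6 = 6 - 8 y$)
$p{\left(11 \right)} R{\left(-6 \right)} - 53 = \left(6 - 88\right) \left(-12 + 2 \left(-6\right)^{2}\right) - 53 = \left(6 - 88\right) \left(-12 + 2 \cdot 36\right) - 53 = - 82 \left(-12 + 72\right) - 53 = \left(-82\right) 60 - 53 = -4920 - 53 = -4973$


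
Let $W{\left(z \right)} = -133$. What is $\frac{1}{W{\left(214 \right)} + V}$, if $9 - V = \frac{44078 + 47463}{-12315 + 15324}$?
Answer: $- \frac{3009}{464657} \approx -0.0064757$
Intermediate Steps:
$V = - \frac{64460}{3009}$ ($V = 9 - \frac{44078 + 47463}{-12315 + 15324} = 9 - \frac{91541}{3009} = - \frac{64460}{3009} \approx -21.422$)
$\frac{1}{W{\left(214 \right)} + V} = \frac{1}{-133 - \frac{64460}{3009}} = \frac{1}{- \frac{464657}{3009}} = - \frac{3009}{464657}$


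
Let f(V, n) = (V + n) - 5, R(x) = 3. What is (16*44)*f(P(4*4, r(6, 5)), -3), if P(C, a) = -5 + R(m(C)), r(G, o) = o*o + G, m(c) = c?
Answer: -7040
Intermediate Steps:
r(G, o) = G + o² (r(G, o) = o² + G = G + o²)
P(C, a) = -2 (P(C, a) = -5 + 3 = -2)
f(V, n) = -5 + V + n
(16*44)*f(P(4*4, r(6, 5)), -3) = (16*44)*(-5 - 2 - 3) = 704*(-10) = -7040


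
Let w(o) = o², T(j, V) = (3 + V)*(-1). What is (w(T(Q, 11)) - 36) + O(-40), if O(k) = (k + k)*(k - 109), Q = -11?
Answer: 12080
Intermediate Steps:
T(j, V) = -3 - V
O(k) = 2*k*(-109 + k) (O(k) = (2*k)*(-109 + k) = 2*k*(-109 + k))
(w(T(Q, 11)) - 36) + O(-40) = ((-3 - 1*11)² - 36) + 2*(-40)*(-109 - 40) = ((-3 - 11)² - 36) + 2*(-40)*(-149) = ((-14)² - 36) + 11920 = (196 - 36) + 11920 = 160 + 11920 = 12080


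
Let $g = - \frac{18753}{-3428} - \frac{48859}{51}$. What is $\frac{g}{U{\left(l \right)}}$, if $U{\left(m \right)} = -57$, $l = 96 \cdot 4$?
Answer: $\frac{166532249}{9965196} \approx 16.711$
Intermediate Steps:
$l = 384$
$g = - \frac{166532249}{174828}$ ($g = \left(-18753\right) \left(- \frac{1}{3428}\right) - \frac{48859}{51} = \frac{18753}{3428} - \frac{48859}{51} = - \frac{166532249}{174828} \approx -952.55$)
$\frac{g}{U{\left(l \right)}} = - \frac{166532249}{174828 \left(-57\right)} = \left(- \frac{166532249}{174828}\right) \left(- \frac{1}{57}\right) = \frac{166532249}{9965196}$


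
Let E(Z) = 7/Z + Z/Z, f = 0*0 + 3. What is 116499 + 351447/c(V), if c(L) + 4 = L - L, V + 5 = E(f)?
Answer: 114549/4 ≈ 28637.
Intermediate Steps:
f = 3 (f = 0 + 3 = 3)
E(Z) = 1 + 7/Z (E(Z) = 7/Z + 1 = 1 + 7/Z)
V = -5/3 (V = -5 + (7 + 3)/3 = -5 + (⅓)*10 = -5 + 10/3 = -5/3 ≈ -1.6667)
c(L) = -4 (c(L) = -4 + (L - L) = -4 + 0 = -4)
116499 + 351447/c(V) = 116499 + 351447/(-4) = 116499 + 351447*(-¼) = 116499 - 351447/4 = 114549/4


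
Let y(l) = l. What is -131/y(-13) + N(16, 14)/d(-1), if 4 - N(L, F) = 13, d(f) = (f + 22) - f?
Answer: 2765/286 ≈ 9.6678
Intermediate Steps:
d(f) = 22 (d(f) = (22 + f) - f = 22)
N(L, F) = -9 (N(L, F) = 4 - 1*13 = 4 - 13 = -9)
-131/y(-13) + N(16, 14)/d(-1) = -131/(-13) - 9/22 = -131*(-1/13) - 9*1/22 = 131/13 - 9/22 = 2765/286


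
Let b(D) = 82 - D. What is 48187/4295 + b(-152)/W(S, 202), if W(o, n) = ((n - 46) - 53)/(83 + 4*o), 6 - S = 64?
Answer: -144786209/442385 ≈ -327.29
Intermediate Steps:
S = -58 (S = 6 - 1*64 = 6 - 64 = -58)
W(o, n) = (-99 + n)/(83 + 4*o) (W(o, n) = ((-46 + n) - 53)/(83 + 4*o) = (-99 + n)/(83 + 4*o))
48187/4295 + b(-152)/W(S, 202) = 48187/4295 + (82 - 1*(-152))/(((-99 + 202)/(83 + 4*(-58)))) = 48187*(1/4295) + (82 + 152)/((103/(83 - 232))) = 48187/4295 + 234/((103/(-149))) = 48187/4295 + 234/((-1/149*103)) = 48187/4295 + 234/(-103/149) = 48187/4295 + 234*(-149/103) = 48187/4295 - 34866/103 = -144786209/442385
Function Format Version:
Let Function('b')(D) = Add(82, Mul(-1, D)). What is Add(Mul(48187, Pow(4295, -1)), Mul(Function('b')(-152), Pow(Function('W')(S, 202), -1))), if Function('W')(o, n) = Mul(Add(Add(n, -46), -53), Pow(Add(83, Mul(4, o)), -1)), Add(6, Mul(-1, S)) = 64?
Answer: Rational(-144786209, 442385) ≈ -327.29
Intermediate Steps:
S = -58 (S = Add(6, Mul(-1, 64)) = Add(6, -64) = -58)
Function('W')(o, n) = Mul(Pow(Add(83, Mul(4, o)), -1), Add(-99, n)) (Function('W')(o, n) = Mul(Add(Add(-46, n), -53), Pow(Add(83, Mul(4, o)), -1)) = Mul(Add(-99, n), Pow(Add(83, Mul(4, o)), -1)) = Mul(Pow(Add(83, Mul(4, o)), -1), Add(-99, n)))
Add(Mul(48187, Pow(4295, -1)), Mul(Function('b')(-152), Pow(Function('W')(S, 202), -1))) = Add(Mul(48187, Pow(4295, -1)), Mul(Add(82, Mul(-1, -152)), Pow(Mul(Pow(Add(83, Mul(4, -58)), -1), Add(-99, 202)), -1))) = Add(Mul(48187, Rational(1, 4295)), Mul(Add(82, 152), Pow(Mul(Pow(Add(83, -232), -1), 103), -1))) = Add(Rational(48187, 4295), Mul(234, Pow(Mul(Pow(-149, -1), 103), -1))) = Add(Rational(48187, 4295), Mul(234, Pow(Mul(Rational(-1, 149), 103), -1))) = Add(Rational(48187, 4295), Mul(234, Pow(Rational(-103, 149), -1))) = Add(Rational(48187, 4295), Mul(234, Rational(-149, 103))) = Add(Rational(48187, 4295), Rational(-34866, 103)) = Rational(-144786209, 442385)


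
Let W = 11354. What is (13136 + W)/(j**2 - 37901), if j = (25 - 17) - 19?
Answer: -2449/3778 ≈ -0.64823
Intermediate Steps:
j = -11 (j = 8 - 19 = -11)
(13136 + W)/(j**2 - 37901) = (13136 + 11354)/((-11)**2 - 37901) = 24490/(121 - 37901) = 24490/(-37780) = 24490*(-1/37780) = -2449/3778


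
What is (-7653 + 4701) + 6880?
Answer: 3928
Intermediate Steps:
(-7653 + 4701) + 6880 = -2952 + 6880 = 3928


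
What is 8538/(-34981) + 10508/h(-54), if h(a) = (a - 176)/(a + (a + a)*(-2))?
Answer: -29774990058/4022815 ≈ -7401.5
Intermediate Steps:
h(a) = -(-176 + a)/(3*a) (h(a) = (-176 + a)/(a + (2*a)*(-2)) = (-176 + a)/(a - 4*a) = (-176 + a)/((-3*a)) = (-176 + a)*(-1/(3*a)) = -(-176 + a)/(3*a))
8538/(-34981) + 10508/h(-54) = 8538/(-34981) + 10508/(((⅓)*(176 - 1*(-54))/(-54))) = 8538*(-1/34981) + 10508/(((⅓)*(-1/54)*(176 + 54))) = -8538/34981 + 10508/(((⅓)*(-1/54)*230)) = -8538/34981 + 10508/(-115/81) = -8538/34981 + 10508*(-81/115) = -8538/34981 - 851148/115 = -29774990058/4022815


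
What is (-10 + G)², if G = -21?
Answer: 961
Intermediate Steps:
(-10 + G)² = (-10 - 21)² = (-31)² = 961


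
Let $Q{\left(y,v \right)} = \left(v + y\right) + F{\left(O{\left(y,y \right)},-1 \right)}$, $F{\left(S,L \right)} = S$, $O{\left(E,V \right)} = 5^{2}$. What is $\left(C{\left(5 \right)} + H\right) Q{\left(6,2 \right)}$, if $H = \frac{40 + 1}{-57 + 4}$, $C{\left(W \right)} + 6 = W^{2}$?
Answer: $\frac{31878}{53} \approx 601.47$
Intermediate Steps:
$O{\left(E,V \right)} = 25$
$C{\left(W \right)} = -6 + W^{2}$
$Q{\left(y,v \right)} = 25 + v + y$ ($Q{\left(y,v \right)} = \left(v + y\right) + 25 = 25 + v + y$)
$H = - \frac{41}{53}$ ($H = \frac{41}{-53} = 41 \left(- \frac{1}{53}\right) = - \frac{41}{53} \approx -0.77359$)
$\left(C{\left(5 \right)} + H\right) Q{\left(6,2 \right)} = \left(\left(-6 + 5^{2}\right) - \frac{41}{53}\right) \left(25 + 2 + 6\right) = \left(\left(-6 + 25\right) - \frac{41}{53}\right) 33 = \left(19 - \frac{41}{53}\right) 33 = \frac{966}{53} \cdot 33 = \frac{31878}{53}$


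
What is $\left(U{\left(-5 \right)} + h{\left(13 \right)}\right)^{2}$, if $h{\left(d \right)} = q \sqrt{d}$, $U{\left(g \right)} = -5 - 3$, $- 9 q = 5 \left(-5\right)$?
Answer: $\frac{13309}{81} - \frac{400 \sqrt{13}}{9} \approx 4.0619$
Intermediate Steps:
$q = \frac{25}{9}$ ($q = - \frac{5 \left(-5\right)}{9} = \left(- \frac{1}{9}\right) \left(-25\right) = \frac{25}{9} \approx 2.7778$)
$U{\left(g \right)} = -8$
$h{\left(d \right)} = \frac{25 \sqrt{d}}{9}$
$\left(U{\left(-5 \right)} + h{\left(13 \right)}\right)^{2} = \left(-8 + \frac{25 \sqrt{13}}{9}\right)^{2}$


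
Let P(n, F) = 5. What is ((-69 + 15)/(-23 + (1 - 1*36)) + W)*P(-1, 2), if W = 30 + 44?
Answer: 10865/29 ≈ 374.66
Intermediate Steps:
W = 74
((-69 + 15)/(-23 + (1 - 1*36)) + W)*P(-1, 2) = ((-69 + 15)/(-23 + (1 - 1*36)) + 74)*5 = (-54/(-23 + (1 - 36)) + 74)*5 = (-54/(-23 - 35) + 74)*5 = (-54/(-58) + 74)*5 = (-54*(-1/58) + 74)*5 = (27/29 + 74)*5 = (2173/29)*5 = 10865/29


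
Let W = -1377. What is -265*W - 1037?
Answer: 363868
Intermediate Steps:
-265*W - 1037 = -265*(-1377) - 1037 = 364905 - 1037 = 363868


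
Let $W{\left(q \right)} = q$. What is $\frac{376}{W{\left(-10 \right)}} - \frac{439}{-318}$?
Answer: $- \frac{57589}{1590} \approx -36.219$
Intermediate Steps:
$\frac{376}{W{\left(-10 \right)}} - \frac{439}{-318} = \frac{376}{-10} - \frac{439}{-318} = 376 \left(- \frac{1}{10}\right) - - \frac{439}{318} = - \frac{188}{5} + \frac{439}{318} = - \frac{57589}{1590}$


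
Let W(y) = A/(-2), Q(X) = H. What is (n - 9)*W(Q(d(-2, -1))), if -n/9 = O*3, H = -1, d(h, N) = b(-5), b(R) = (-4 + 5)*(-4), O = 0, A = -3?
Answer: -27/2 ≈ -13.500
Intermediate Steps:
b(R) = -4 (b(R) = 1*(-4) = -4)
d(h, N) = -4
Q(X) = -1
W(y) = 3/2 (W(y) = -3/(-2) = -3*(-½) = 3/2)
n = 0 (n = -0*3 = -9*0 = 0)
(n - 9)*W(Q(d(-2, -1))) = (0 - 9)*(3/2) = -9*3/2 = -27/2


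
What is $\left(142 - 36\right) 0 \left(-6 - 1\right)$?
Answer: $0$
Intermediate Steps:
$\left(142 - 36\right) 0 \left(-6 - 1\right) = 106 \cdot 0 \left(-7\right) = 106 \cdot 0 = 0$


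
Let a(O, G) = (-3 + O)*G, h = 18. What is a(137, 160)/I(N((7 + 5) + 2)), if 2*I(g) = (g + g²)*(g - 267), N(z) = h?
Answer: -21440/42579 ≈ -0.50353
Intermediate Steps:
N(z) = 18
a(O, G) = G*(-3 + O)
I(g) = (-267 + g)*(g + g²)/2 (I(g) = ((g + g²)*(g - 267))/2 = ((g + g²)*(-267 + g))/2 = ((-267 + g)*(g + g²))/2 = (-267 + g)*(g + g²)/2)
a(137, 160)/I(N((7 + 5) + 2)) = (160*(-3 + 137))/(((½)*18*(-267 + 18² - 266*18))) = (160*134)/(((½)*18*(-267 + 324 - 4788))) = 21440/(((½)*18*(-4731))) = 21440/(-42579) = 21440*(-1/42579) = -21440/42579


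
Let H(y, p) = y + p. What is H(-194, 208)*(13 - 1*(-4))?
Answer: 238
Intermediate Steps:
H(y, p) = p + y
H(-194, 208)*(13 - 1*(-4)) = (208 - 194)*(13 - 1*(-4)) = 14*(13 + 4) = 14*17 = 238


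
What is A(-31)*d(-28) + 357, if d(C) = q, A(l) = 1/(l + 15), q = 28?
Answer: 1421/4 ≈ 355.25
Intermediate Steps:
A(l) = 1/(15 + l)
d(C) = 28
A(-31)*d(-28) + 357 = 28/(15 - 31) + 357 = 28/(-16) + 357 = -1/16*28 + 357 = -7/4 + 357 = 1421/4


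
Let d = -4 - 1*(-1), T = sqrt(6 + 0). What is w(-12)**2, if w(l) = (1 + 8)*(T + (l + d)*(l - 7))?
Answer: 6579711 + 46170*sqrt(6) ≈ 6.6928e+6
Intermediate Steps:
T = sqrt(6) ≈ 2.4495
d = -3 (d = -4 + 1 = -3)
w(l) = 9*sqrt(6) + 9*(-7 + l)*(-3 + l) (w(l) = (1 + 8)*(sqrt(6) + (l - 3)*(l - 7)) = 9*(sqrt(6) + (-3 + l)*(-7 + l)) = 9*(sqrt(6) + (-7 + l)*(-3 + l)) = 9*sqrt(6) + 9*(-7 + l)*(-3 + l))
w(-12)**2 = (189 - 90*(-12) + 9*sqrt(6) + 9*(-12)**2)**2 = (189 + 1080 + 9*sqrt(6) + 9*144)**2 = (189 + 1080 + 9*sqrt(6) + 1296)**2 = (2565 + 9*sqrt(6))**2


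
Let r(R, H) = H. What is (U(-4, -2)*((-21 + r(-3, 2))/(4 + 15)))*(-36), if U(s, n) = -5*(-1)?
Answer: 180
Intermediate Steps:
U(s, n) = 5
(U(-4, -2)*((-21 + r(-3, 2))/(4 + 15)))*(-36) = (5*((-21 + 2)/(4 + 15)))*(-36) = (5*(-19/19))*(-36) = (5*(-19*1/19))*(-36) = (5*(-1))*(-36) = -5*(-36) = 180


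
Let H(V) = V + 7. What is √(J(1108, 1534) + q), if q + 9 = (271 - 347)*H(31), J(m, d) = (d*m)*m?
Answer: √1883233679 ≈ 43396.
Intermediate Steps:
H(V) = 7 + V
J(m, d) = d*m²
q = -2897 (q = -9 + (271 - 347)*(7 + 31) = -9 - 76*38 = -9 - 2888 = -2897)
√(J(1108, 1534) + q) = √(1534*1108² - 2897) = √(1534*1227664 - 2897) = √(1883236576 - 2897) = √1883233679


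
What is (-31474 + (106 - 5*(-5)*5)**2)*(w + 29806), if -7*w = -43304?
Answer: 5514342102/7 ≈ 7.8776e+8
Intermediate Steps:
w = 43304/7 (w = -1/7*(-43304) = 43304/7 ≈ 6186.3)
(-31474 + (106 - 5*(-5)*5)**2)*(w + 29806) = (-31474 + (106 - 5*(-5)*5)**2)*(43304/7 + 29806) = (-31474 + (106 + 25*5)**2)*(251946/7) = (-31474 + (106 + 125)**2)*(251946/7) = (-31474 + 231**2)*(251946/7) = (-31474 + 53361)*(251946/7) = 21887*(251946/7) = 5514342102/7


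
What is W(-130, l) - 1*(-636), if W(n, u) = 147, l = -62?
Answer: 783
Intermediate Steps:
W(-130, l) - 1*(-636) = 147 - 1*(-636) = 147 + 636 = 783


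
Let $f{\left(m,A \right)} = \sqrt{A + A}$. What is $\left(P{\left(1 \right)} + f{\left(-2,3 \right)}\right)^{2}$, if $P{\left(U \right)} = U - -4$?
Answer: $\left(5 + \sqrt{6}\right)^{2} \approx 55.495$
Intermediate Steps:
$P{\left(U \right)} = 4 + U$ ($P{\left(U \right)} = U + 4 = 4 + U$)
$f{\left(m,A \right)} = \sqrt{2} \sqrt{A}$ ($f{\left(m,A \right)} = \sqrt{2 A} = \sqrt{2} \sqrt{A}$)
$\left(P{\left(1 \right)} + f{\left(-2,3 \right)}\right)^{2} = \left(\left(4 + 1\right) + \sqrt{2} \sqrt{3}\right)^{2} = \left(5 + \sqrt{6}\right)^{2}$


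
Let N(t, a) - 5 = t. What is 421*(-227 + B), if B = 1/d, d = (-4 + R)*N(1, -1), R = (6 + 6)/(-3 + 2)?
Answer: -9174853/96 ≈ -95571.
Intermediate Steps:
R = -12 (R = 12/(-1) = 12*(-1) = -12)
N(t, a) = 5 + t
d = -96 (d = (-4 - 12)*(5 + 1) = -16*6 = -96)
B = -1/96 (B = 1/(-96) = -1/96 ≈ -0.010417)
421*(-227 + B) = 421*(-227 - 1/96) = 421*(-21793/96) = -9174853/96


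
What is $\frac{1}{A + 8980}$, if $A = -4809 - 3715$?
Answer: $\frac{1}{456} \approx 0.002193$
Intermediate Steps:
$A = -8524$
$\frac{1}{A + 8980} = \frac{1}{-8524 + 8980} = \frac{1}{456}$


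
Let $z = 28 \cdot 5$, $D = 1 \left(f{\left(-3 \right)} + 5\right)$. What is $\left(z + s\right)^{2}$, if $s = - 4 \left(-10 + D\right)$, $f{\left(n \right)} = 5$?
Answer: $19600$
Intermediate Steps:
$D = 10$ ($D = 1 \left(5 + 5\right) = 1 \cdot 10 = 10$)
$z = 140$
$s = 0$ ($s = - 4 \left(-10 + 10\right) = \left(-4\right) 0 = 0$)
$\left(z + s\right)^{2} = \left(140 + 0\right)^{2} = 140^{2} = 19600$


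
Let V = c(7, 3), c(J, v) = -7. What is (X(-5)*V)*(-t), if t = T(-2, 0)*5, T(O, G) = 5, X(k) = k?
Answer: -875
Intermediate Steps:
V = -7
t = 25 (t = 5*5 = 25)
(X(-5)*V)*(-t) = (-5*(-7))*(-1*25) = 35*(-25) = -875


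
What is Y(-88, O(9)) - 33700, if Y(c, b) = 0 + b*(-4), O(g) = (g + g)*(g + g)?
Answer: -34996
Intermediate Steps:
O(g) = 4*g**2 (O(g) = (2*g)*(2*g) = 4*g**2)
Y(c, b) = -4*b (Y(c, b) = 0 - 4*b = -4*b)
Y(-88, O(9)) - 33700 = -16*9**2 - 33700 = -16*81 - 33700 = -4*324 - 33700 = -1296 - 33700 = -34996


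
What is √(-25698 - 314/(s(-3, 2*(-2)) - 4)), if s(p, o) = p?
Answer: 2*I*√314251/7 ≈ 160.17*I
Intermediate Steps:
√(-25698 - 314/(s(-3, 2*(-2)) - 4)) = √(-25698 - 314/(-3 - 4)) = √(-25698 - 314/(-7)) = √(-25698 - 314*(-⅐)) = √(-25698 + 314/7) = √(-179572/7) = 2*I*√314251/7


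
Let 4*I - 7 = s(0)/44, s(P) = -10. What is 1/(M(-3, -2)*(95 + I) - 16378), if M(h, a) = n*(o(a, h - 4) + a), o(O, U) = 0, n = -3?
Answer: -44/695105 ≈ -6.3300e-5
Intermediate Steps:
M(h, a) = -3*a (M(h, a) = -3*(0 + a) = -3*a)
I = 149/88 (I = 7/4 + (-10/44)/4 = 7/4 + (-10*1/44)/4 = 7/4 + (1/4)*(-5/22) = 7/4 - 5/88 = 149/88 ≈ 1.6932)
1/(M(-3, -2)*(95 + I) - 16378) = 1/((-3*(-2))*(95 + 149/88) - 16378) = 1/(6*(8509/88) - 16378) = 1/(25527/44 - 16378) = 1/(-695105/44) = -44/695105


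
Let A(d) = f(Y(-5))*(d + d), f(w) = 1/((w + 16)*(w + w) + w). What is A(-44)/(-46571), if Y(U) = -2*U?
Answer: 44/12341315 ≈ 3.5653e-6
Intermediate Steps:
f(w) = 1/(w + 2*w*(16 + w)) (f(w) = 1/((16 + w)*(2*w) + w) = 1/(2*w*(16 + w) + w) = 1/(w + 2*w*(16 + w)))
A(d) = d/265 (A(d) = (1/(((-2*(-5)))*(33 + 2*(-2*(-5)))))*(d + d) = (1/(10*(33 + 2*10)))*(2*d) = (1/(10*(33 + 20)))*(2*d) = ((⅒)/53)*(2*d) = ((⅒)*(1/53))*(2*d) = (2*d)/530 = d/265)
A(-44)/(-46571) = ((1/265)*(-44))/(-46571) = -44/265*(-1/46571) = 44/12341315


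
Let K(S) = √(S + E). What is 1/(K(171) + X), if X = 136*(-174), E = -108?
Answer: -7888/186661611 - √7/186661611 ≈ -4.2272e-5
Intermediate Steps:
K(S) = √(-108 + S) (K(S) = √(S - 108) = √(-108 + S))
X = -23664
1/(K(171) + X) = 1/(√(-108 + 171) - 23664) = 1/(√63 - 23664) = 1/(3*√7 - 23664) = 1/(-23664 + 3*√7)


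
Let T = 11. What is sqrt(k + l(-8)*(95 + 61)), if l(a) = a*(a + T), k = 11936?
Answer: 64*sqrt(2) ≈ 90.510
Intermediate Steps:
l(a) = a*(11 + a) (l(a) = a*(a + 11) = a*(11 + a))
sqrt(k + l(-8)*(95 + 61)) = sqrt(11936 + (-8*(11 - 8))*(95 + 61)) = sqrt(11936 - 8*3*156) = sqrt(11936 - 24*156) = sqrt(11936 - 3744) = sqrt(8192) = 64*sqrt(2)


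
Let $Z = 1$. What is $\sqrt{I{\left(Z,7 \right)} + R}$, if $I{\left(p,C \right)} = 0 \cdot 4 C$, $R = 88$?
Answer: $2 \sqrt{22} \approx 9.3808$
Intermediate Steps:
$I{\left(p,C \right)} = 0$ ($I{\left(p,C \right)} = 0 C = 0$)
$\sqrt{I{\left(Z,7 \right)} + R} = \sqrt{0 + 88} = \sqrt{88} = 2 \sqrt{22}$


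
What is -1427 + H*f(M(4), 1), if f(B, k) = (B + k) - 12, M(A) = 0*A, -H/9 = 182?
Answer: 16591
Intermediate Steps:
H = -1638 (H = -9*182 = -1638)
M(A) = 0
f(B, k) = -12 + B + k
-1427 + H*f(M(4), 1) = -1427 - 1638*(-12 + 0 + 1) = -1427 - 1638*(-11) = -1427 + 18018 = 16591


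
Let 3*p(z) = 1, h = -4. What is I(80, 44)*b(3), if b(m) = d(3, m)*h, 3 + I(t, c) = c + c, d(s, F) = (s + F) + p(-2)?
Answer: -6460/3 ≈ -2153.3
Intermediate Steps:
p(z) = ⅓ (p(z) = (⅓)*1 = ⅓)
d(s, F) = ⅓ + F + s (d(s, F) = (s + F) + ⅓ = (F + s) + ⅓ = ⅓ + F + s)
I(t, c) = -3 + 2*c (I(t, c) = -3 + (c + c) = -3 + 2*c)
b(m) = -40/3 - 4*m (b(m) = (⅓ + m + 3)*(-4) = (10/3 + m)*(-4) = -40/3 - 4*m)
I(80, 44)*b(3) = (-3 + 2*44)*(-40/3 - 4*3) = (-3 + 88)*(-40/3 - 12) = 85*(-76/3) = -6460/3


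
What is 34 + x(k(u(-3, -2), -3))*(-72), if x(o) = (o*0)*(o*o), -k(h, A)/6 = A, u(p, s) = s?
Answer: 34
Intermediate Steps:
k(h, A) = -6*A
x(o) = 0 (x(o) = 0*o² = 0)
34 + x(k(u(-3, -2), -3))*(-72) = 34 + 0*(-72) = 34 + 0 = 34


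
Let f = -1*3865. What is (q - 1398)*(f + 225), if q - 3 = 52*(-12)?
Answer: 7349160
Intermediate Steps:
f = -3865
q = -621 (q = 3 + 52*(-12) = 3 - 624 = -621)
(q - 1398)*(f + 225) = (-621 - 1398)*(-3865 + 225) = -2019*(-3640) = 7349160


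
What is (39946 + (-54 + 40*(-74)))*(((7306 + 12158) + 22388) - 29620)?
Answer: 451752224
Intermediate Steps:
(39946 + (-54 + 40*(-74)))*(((7306 + 12158) + 22388) - 29620) = (39946 + (-54 - 2960))*((19464 + 22388) - 29620) = (39946 - 3014)*(41852 - 29620) = 36932*12232 = 451752224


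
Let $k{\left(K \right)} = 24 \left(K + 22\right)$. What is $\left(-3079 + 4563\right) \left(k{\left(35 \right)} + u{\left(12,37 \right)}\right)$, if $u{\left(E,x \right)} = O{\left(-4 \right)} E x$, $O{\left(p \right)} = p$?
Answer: $-605472$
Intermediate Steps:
$u{\left(E,x \right)} = - 4 E x$
$k{\left(K \right)} = 528 + 24 K$ ($k{\left(K \right)} = 24 \left(22 + K\right) = 528 + 24 K$)
$\left(-3079 + 4563\right) \left(k{\left(35 \right)} + u{\left(12,37 \right)}\right) = \left(-3079 + 4563\right) \left(\left(528 + 24 \cdot 35\right) - 48 \cdot 37\right) = 1484 \left(\left(528 + 840\right) - 1776\right) = 1484 \left(1368 - 1776\right) = 1484 \left(-408\right) = -605472$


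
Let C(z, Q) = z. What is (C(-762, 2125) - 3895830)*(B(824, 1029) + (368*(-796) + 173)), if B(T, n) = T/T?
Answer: 1140742894368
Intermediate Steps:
B(T, n) = 1
(C(-762, 2125) - 3895830)*(B(824, 1029) + (368*(-796) + 173)) = (-762 - 3895830)*(1 + (368*(-796) + 173)) = -3896592*(1 + (-292928 + 173)) = -3896592*(1 - 292755) = -3896592*(-292754) = 1140742894368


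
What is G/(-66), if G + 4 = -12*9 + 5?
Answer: 107/66 ≈ 1.6212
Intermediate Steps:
G = -107 (G = -4 + (-12*9 + 5) = -4 + (-108 + 5) = -4 - 103 = -107)
G/(-66) = -107/(-66) = -107*(-1/66) = 107/66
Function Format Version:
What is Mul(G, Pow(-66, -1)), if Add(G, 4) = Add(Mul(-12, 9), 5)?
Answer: Rational(107, 66) ≈ 1.6212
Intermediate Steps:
G = -107 (G = Add(-4, Add(Mul(-12, 9), 5)) = Add(-4, Add(-108, 5)) = Add(-4, -103) = -107)
Mul(G, Pow(-66, -1)) = Mul(-107, Pow(-66, -1)) = Mul(-107, Rational(-1, 66)) = Rational(107, 66)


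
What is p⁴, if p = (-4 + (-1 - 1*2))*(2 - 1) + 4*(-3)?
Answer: 130321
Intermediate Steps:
p = -19 (p = (-4 + (-1 - 2))*1 - 12 = (-4 - 3)*1 - 12 = -7*1 - 12 = -7 - 12 = -19)
p⁴ = (-19)⁴ = 130321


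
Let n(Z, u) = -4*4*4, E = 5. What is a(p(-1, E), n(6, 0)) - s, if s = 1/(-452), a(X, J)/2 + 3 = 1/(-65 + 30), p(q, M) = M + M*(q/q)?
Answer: -95789/15820 ≈ -6.0549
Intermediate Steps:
n(Z, u) = -64 (n(Z, u) = -16*4 = -64)
p(q, M) = 2*M (p(q, M) = M + M*1 = M + M = 2*M)
a(X, J) = -212/35 (a(X, J) = -6 + 2/(-65 + 30) = -6 + 2/(-35) = -6 + 2*(-1/35) = -6 - 2/35 = -212/35)
s = -1/452 ≈ -0.0022124
a(p(-1, E), n(6, 0)) - s = -212/35 - 1*(-1/452) = -212/35 + 1/452 = -95789/15820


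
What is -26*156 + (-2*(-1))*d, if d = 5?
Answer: -4046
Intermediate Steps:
-26*156 + (-2*(-1))*d = -26*156 - 2*(-1)*5 = -4056 + 2*5 = -4056 + 10 = -4046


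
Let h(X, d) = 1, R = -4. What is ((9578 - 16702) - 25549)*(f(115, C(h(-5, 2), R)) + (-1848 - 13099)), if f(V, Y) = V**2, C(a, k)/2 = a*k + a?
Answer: 56262906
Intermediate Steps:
C(a, k) = 2*a + 2*a*k (C(a, k) = 2*(a*k + a) = 2*(a + a*k) = 2*a + 2*a*k)
((9578 - 16702) - 25549)*(f(115, C(h(-5, 2), R)) + (-1848 - 13099)) = ((9578 - 16702) - 25549)*(115**2 + (-1848 - 13099)) = (-7124 - 25549)*(13225 - 14947) = -32673*(-1722) = 56262906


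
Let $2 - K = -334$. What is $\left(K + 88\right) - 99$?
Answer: $325$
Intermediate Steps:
$K = 336$ ($K = 2 - -334 = 2 + 334 = 336$)
$\left(K + 88\right) - 99 = \left(336 + 88\right) - 99 = 424 - 99 = 325$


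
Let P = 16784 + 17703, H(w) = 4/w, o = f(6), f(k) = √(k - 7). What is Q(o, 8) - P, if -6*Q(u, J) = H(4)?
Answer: -206923/6 ≈ -34487.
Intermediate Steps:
f(k) = √(-7 + k)
o = I (o = √(-7 + 6) = √(-1) = I ≈ 1.0*I)
Q(u, J) = -⅙ (Q(u, J) = -2/(3*4) = -⅙*1 = -⅙)
P = 34487
Q(o, 8) - P = -⅙ - 1*34487 = -⅙ - 34487 = -206923/6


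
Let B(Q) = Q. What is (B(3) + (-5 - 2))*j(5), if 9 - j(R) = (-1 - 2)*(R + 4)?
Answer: -144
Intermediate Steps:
j(R) = 21 + 3*R (j(R) = 9 - (-1 - 2)*(R + 4) = 9 - (-3)*(4 + R) = 9 - (-12 - 3*R) = 9 + (12 + 3*R) = 21 + 3*R)
(B(3) + (-5 - 2))*j(5) = (3 + (-5 - 2))*(21 + 3*5) = (3 - 7)*(21 + 15) = -4*36 = -144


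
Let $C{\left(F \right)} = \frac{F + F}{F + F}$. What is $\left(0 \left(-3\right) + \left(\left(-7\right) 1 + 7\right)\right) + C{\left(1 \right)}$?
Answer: $1$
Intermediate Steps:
$C{\left(F \right)} = 1$ ($C{\left(F \right)} = \frac{2 F}{2 F} = 2 F \frac{1}{2 F} = 1$)
$\left(0 \left(-3\right) + \left(\left(-7\right) 1 + 7\right)\right) + C{\left(1 \right)} = \left(0 \left(-3\right) + \left(\left(-7\right) 1 + 7\right)\right) + 1 = \left(0 + \left(-7 + 7\right)\right) + 1 = \left(0 + 0\right) + 1 = 0 + 1 = 1$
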